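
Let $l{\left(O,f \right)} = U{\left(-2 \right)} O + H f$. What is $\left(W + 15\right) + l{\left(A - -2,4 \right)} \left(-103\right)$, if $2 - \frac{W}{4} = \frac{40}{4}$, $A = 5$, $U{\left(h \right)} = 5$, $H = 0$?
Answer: $-3622$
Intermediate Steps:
$W = -32$ ($W = 8 - 4 \cdot \frac{40}{4} = 8 - 4 \cdot 40 \cdot \frac{1}{4} = 8 - 40 = -32$)
$l{\left(O,f \right)} = 5 O$ ($l{\left(O,f \right)} = 5 O + 0 f = 5 O + 0 = 5 O$)
$\left(W + 15\right) + l{\left(A - -2,4 \right)} \left(-103\right) = \left(-32 + 15\right) + 5 \left(5 - -2\right) \left(-103\right) = -17 + 5 \left(5 + 2\right) \left(-103\right) = -17 + 5 \cdot 7 \left(-103\right) = -17 + 35 \left(-103\right) = -17 - 3605 = -3622$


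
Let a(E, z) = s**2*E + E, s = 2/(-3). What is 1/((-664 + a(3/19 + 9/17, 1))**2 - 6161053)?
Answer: -938961/5372241343817 ≈ -1.7478e-7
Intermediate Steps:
s = -2/3 (s = 2*(-1/3) = -2/3 ≈ -0.66667)
a(E, z) = 13*E/9 (a(E, z) = (-2/3)**2*E + E = 4*E/9 + E = 13*E/9)
1/((-664 + a(3/19 + 9/17, 1))**2 - 6161053) = 1/((-664 + 13*(3/19 + 9/17)/9)**2 - 6161053) = 1/((-664 + (13/9)*(222/323))**2 - 6161053) = 1/((-664 + 962/969)**2 - 6161053) = 1/((-642454/969)**2 - 6161053) = 1/(412747142116/938961 - 6161053) = 1/(-5372241343817/938961) = -938961/5372241343817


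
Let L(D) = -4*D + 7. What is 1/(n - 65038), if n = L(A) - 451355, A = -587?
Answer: -1/514038 ≈ -1.9454e-6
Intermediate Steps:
L(D) = 7 - 4*D
n = -449000 (n = (7 - 4*(-587)) - 451355 = (7 + 2348) - 451355 = 2355 - 451355 = -449000)
1/(n - 65038) = 1/(-449000 - 65038) = 1/(-514038) = -1/514038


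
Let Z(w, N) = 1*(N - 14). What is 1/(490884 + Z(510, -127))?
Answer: 1/490743 ≈ 2.0377e-6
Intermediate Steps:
Z(w, N) = -14 + N (Z(w, N) = 1*(-14 + N) = -14 + N)
1/(490884 + Z(510, -127)) = 1/(490884 + (-14 - 127)) = 1/(490884 - 141) = 1/490743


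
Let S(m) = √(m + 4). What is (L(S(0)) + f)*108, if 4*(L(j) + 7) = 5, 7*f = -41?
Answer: -8775/7 ≈ -1253.6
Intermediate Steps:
S(m) = √(4 + m)
f = -41/7 (f = (⅐)*(-41) = -41/7 ≈ -5.8571)
L(j) = -23/4 (L(j) = -7 + (¼)*5 = -7 + 5/4 = -23/4)
(L(S(0)) + f)*108 = (-23/4 - 41/7)*108 = -325/28*108 = -8775/7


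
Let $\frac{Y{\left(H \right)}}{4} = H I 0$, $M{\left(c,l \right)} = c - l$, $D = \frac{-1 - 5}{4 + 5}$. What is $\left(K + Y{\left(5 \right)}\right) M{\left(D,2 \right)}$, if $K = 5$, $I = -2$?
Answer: $- \frac{40}{3} \approx -13.333$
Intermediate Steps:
$D = - \frac{2}{3}$ ($D = - \frac{6}{9} = \left(-6\right) \frac{1}{9} = - \frac{2}{3} \approx -0.66667$)
$Y{\left(H \right)} = 0$ ($Y{\left(H \right)} = 4 H \left(-2\right) 0 = 4 - 2 H 0 = 4 \cdot 0 = 0$)
$\left(K + Y{\left(5 \right)}\right) M{\left(D,2 \right)} = \left(5 + 0\right) \left(- \frac{2}{3} - 2\right) = 5 \left(- \frac{2}{3} - 2\right) = 5 \left(- \frac{8}{3}\right) = - \frac{40}{3}$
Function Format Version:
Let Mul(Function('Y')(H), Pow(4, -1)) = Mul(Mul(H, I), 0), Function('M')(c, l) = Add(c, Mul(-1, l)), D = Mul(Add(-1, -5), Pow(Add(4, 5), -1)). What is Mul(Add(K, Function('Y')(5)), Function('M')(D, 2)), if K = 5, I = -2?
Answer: Rational(-40, 3) ≈ -13.333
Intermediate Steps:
D = Rational(-2, 3) (D = Mul(-6, Pow(9, -1)) = Mul(-6, Rational(1, 9)) = Rational(-2, 3) ≈ -0.66667)
Function('Y')(H) = 0 (Function('Y')(H) = Mul(4, Mul(Mul(H, -2), 0)) = Mul(4, Mul(Mul(-2, H), 0)) = Mul(4, 0) = 0)
Mul(Add(K, Function('Y')(5)), Function('M')(D, 2)) = Mul(Add(5, 0), Add(Rational(-2, 3), Mul(-1, 2))) = Mul(5, Add(Rational(-2, 3), -2)) = Mul(5, Rational(-8, 3)) = Rational(-40, 3)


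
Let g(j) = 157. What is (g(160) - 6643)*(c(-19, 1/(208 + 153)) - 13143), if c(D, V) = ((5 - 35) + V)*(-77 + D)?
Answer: 24030882954/361 ≈ 6.6568e+7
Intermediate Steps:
c(D, V) = (-77 + D)*(-30 + V) (c(D, V) = (-30 + V)*(-77 + D) = (-77 + D)*(-30 + V))
(g(160) - 6643)*(c(-19, 1/(208 + 153)) - 13143) = (157 - 6643)*((2310 - 77/(208 + 153) - 30*(-19) - 19/(208 + 153)) - 13143) = -6486*((2310 - 77/361 + 570 - 19/361) - 13143) = -6486*((2310 - 77*1/361 + 570 - 19*1/361) - 13143) = -6486*((2310 - 77/361 + 570 - 1/19) - 13143) = -6486*(1039584/361 - 13143) = -6486*(-3705039/361) = 24030882954/361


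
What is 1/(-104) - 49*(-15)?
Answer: 76439/104 ≈ 734.99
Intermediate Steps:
1/(-104) - 49*(-15) = -1/104 + 735 = 76439/104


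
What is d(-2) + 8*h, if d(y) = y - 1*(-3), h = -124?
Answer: -991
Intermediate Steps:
d(y) = 3 + y (d(y) = y + 3 = 3 + y)
d(-2) + 8*h = (3 - 2) + 8*(-124) = 1 - 992 = -991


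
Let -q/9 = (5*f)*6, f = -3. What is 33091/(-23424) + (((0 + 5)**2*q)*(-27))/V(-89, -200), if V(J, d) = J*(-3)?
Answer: -4271969099/2084736 ≈ -2049.2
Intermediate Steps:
q = 810 (q = -9*5*(-3)*6 = -(-135)*6 = -9*(-90) = 810)
V(J, d) = -3*J
33091/(-23424) + (((0 + 5)**2*q)*(-27))/V(-89, -200) = 33091/(-23424) + (((0 + 5)**2*810)*(-27))/((-3*(-89))) = 33091*(-1/23424) + ((5**2*810)*(-27))/267 = -33091/23424 + ((25*810)*(-27))*(1/267) = -33091/23424 + (20250*(-27))*(1/267) = -33091/23424 - 546750*1/267 = -33091/23424 - 182250/89 = -4271969099/2084736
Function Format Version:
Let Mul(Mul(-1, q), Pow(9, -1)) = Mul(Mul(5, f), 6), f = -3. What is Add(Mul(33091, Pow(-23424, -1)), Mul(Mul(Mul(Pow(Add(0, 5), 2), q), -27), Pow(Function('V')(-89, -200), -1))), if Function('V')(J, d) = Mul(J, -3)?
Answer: Rational(-4271969099, 2084736) ≈ -2049.2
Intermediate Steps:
q = 810 (q = Mul(-9, Mul(Mul(5, -3), 6)) = Mul(-9, Mul(-15, 6)) = Mul(-9, -90) = 810)
Function('V')(J, d) = Mul(-3, J)
Add(Mul(33091, Pow(-23424, -1)), Mul(Mul(Mul(Pow(Add(0, 5), 2), q), -27), Pow(Function('V')(-89, -200), -1))) = Add(Mul(33091, Pow(-23424, -1)), Mul(Mul(Mul(Pow(Add(0, 5), 2), 810), -27), Pow(Mul(-3, -89), -1))) = Add(Mul(33091, Rational(-1, 23424)), Mul(Mul(Mul(Pow(5, 2), 810), -27), Pow(267, -1))) = Add(Rational(-33091, 23424), Mul(Mul(Mul(25, 810), -27), Rational(1, 267))) = Add(Rational(-33091, 23424), Mul(Mul(20250, -27), Rational(1, 267))) = Add(Rational(-33091, 23424), Mul(-546750, Rational(1, 267))) = Add(Rational(-33091, 23424), Rational(-182250, 89)) = Rational(-4271969099, 2084736)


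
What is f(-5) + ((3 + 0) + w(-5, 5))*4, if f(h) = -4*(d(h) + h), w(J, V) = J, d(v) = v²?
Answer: -88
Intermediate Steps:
f(h) = -4*h - 4*h² (f(h) = -4*(h² + h) = -4*(h + h²) = -4*h - 4*h²)
f(-5) + ((3 + 0) + w(-5, 5))*4 = 4*(-5)*(-1 - 1*(-5)) + ((3 + 0) - 5)*4 = 4*(-5)*(-1 + 5) + (3 - 5)*4 = 4*(-5)*4 - 2*4 = -80 - 8 = -88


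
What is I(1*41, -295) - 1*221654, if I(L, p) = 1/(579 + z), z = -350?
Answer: -50758765/229 ≈ -2.2165e+5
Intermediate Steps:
I(L, p) = 1/229 (I(L, p) = 1/(579 - 350) = 1/229)
I(1*41, -295) - 1*221654 = 1/229 - 1*221654 = 1/229 - 221654 = -50758765/229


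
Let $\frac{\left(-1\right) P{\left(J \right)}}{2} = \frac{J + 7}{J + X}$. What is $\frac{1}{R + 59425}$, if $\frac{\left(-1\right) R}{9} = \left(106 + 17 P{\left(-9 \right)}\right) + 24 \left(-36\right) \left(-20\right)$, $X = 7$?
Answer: $- \frac{1}{96743} \approx -1.0337 \cdot 10^{-5}$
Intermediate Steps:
$P{\left(J \right)} = -2$ ($P{\left(J \right)} = - 2 \frac{J + 7}{J + 7} = - 2 \frac{7 + J}{7 + J} = \left(-2\right) 1 = -2$)
$R = -156168$ ($R = - 9 \left(\left(106 + 17 \left(-2\right)\right) + 24 \left(-36\right) \left(-20\right)\right) = - 9 \left(\left(106 - 34\right) - -17280\right) = - 9 \left(72 + 17280\right) = \left(-9\right) 17352 = -156168$)
$\frac{1}{R + 59425} = \frac{1}{-156168 + 59425} = \frac{1}{-96743} = - \frac{1}{96743}$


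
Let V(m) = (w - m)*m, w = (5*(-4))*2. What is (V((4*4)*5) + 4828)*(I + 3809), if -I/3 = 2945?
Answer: 23984072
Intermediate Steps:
I = -8835 (I = -3*2945 = -8835)
w = -40 (w = -20*2 = -40)
V(m) = m*(-40 - m) (V(m) = (-40 - m)*m = m*(-40 - m))
(V((4*4)*5) + 4828)*(I + 3809) = (-(4*4)*5*(40 + (4*4)*5) + 4828)*(-8835 + 3809) = (-16*5*(40 + 16*5) + 4828)*(-5026) = (-1*80*(40 + 80) + 4828)*(-5026) = (-1*80*120 + 4828)*(-5026) = (-9600 + 4828)*(-5026) = -4772*(-5026) = 23984072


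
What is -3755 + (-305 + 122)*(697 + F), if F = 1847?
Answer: -469307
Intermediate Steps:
-3755 + (-305 + 122)*(697 + F) = -3755 + (-305 + 122)*(697 + 1847) = -3755 - 183*2544 = -3755 - 465552 = -469307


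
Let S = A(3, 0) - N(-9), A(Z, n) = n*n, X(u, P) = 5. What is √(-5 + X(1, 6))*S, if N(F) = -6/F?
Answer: 0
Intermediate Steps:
A(Z, n) = n²
S = -⅔ (S = 0² - (-6)/(-9) = 0 - (-6)*(-1)/9 = 0 - 1*⅔ = 0 - ⅔ = -⅔ ≈ -0.66667)
√(-5 + X(1, 6))*S = √(-5 + 5)*(-⅔) = √0*(-⅔) = 0*(-⅔) = 0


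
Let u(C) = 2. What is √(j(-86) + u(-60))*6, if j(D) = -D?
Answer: 12*√22 ≈ 56.285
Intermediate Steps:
√(j(-86) + u(-60))*6 = √(-1*(-86) + 2)*6 = √(86 + 2)*6 = √88*6 = (2*√22)*6 = 12*√22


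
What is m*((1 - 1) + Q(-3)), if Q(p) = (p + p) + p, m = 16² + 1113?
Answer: -12321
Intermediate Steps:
m = 1369 (m = 256 + 1113 = 1369)
Q(p) = 3*p (Q(p) = 2*p + p = 3*p)
m*((1 - 1) + Q(-3)) = 1369*((1 - 1) + 3*(-3)) = 1369*(0 - 9) = 1369*(-9) = -12321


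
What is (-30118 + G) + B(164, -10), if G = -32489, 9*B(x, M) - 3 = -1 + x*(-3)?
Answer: -563953/9 ≈ -62661.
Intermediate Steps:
B(x, M) = 2/9 - x/3 (B(x, M) = ⅓ + (-1 + x*(-3))/9 = ⅓ + (-1 - 3*x)/9 = ⅓ + (-⅑ - x/3) = 2/9 - x/3)
(-30118 + G) + B(164, -10) = (-30118 - 32489) + (2/9 - ⅓*164) = -62607 + (2/9 - 164/3) = -62607 - 490/9 = -563953/9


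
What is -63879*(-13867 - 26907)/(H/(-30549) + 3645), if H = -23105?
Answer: 1371862018413/1920245 ≈ 7.1442e+5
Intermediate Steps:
-63879*(-13867 - 26907)/(H/(-30549) + 3645) = -63879*(-13867 - 26907)/(-23105/(-30549) + 3645) = -63879*(-40774/(-23105*(-1/30549) + 3645)) = -63879*(-40774/(23105/30549 + 3645)) = -63879/((111374210/30549)*(-1/40774)) = -63879/(-1920245/21475947) = -63879*(-21475947/1920245) = 1371862018413/1920245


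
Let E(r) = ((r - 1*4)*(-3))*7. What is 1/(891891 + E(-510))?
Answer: 1/902685 ≈ 1.1078e-6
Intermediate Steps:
E(r) = 84 - 21*r (E(r) = ((r - 4)*(-3))*7 = ((-4 + r)*(-3))*7 = (12 - 3*r)*7 = 84 - 21*r)
1/(891891 + E(-510)) = 1/(891891 + (84 - 21*(-510))) = 1/(891891 + (84 + 10710)) = 1/(891891 + 10794) = 1/902685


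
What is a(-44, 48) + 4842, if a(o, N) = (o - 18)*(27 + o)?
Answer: 5896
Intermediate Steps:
a(o, N) = (-18 + o)*(27 + o)
a(-44, 48) + 4842 = (-486 + (-44)² + 9*(-44)) + 4842 = (-486 + 1936 - 396) + 4842 = 1054 + 4842 = 5896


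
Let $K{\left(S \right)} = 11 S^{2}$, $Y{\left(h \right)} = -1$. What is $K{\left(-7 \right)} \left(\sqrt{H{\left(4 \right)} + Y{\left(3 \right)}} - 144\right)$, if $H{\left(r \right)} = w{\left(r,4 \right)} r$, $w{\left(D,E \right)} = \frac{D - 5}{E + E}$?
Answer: $-77616 + \frac{539 i \sqrt{6}}{2} \approx -77616.0 + 660.14 i$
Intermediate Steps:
$w{\left(D,E \right)} = \frac{-5 + D}{2 E}$
$H{\left(r \right)} = r \left(- \frac{5}{8} + \frac{r}{8}\right)$ ($H{\left(r \right)} = \frac{-5 + r}{2 \cdot 4} r = \frac{1}{2} \cdot \frac{1}{4} \left(-5 + r\right) r = \left(- \frac{5}{8} + \frac{r}{8}\right) r = r \left(- \frac{5}{8} + \frac{r}{8}\right)$)
$K{\left(-7 \right)} \left(\sqrt{H{\left(4 \right)} + Y{\left(3 \right)}} - 144\right) = 11 \left(-7\right)^{2} \left(\sqrt{\frac{1}{8} \cdot 4 \left(-5 + 4\right) - 1} - 144\right) = 11 \cdot 49 \left(\sqrt{\frac{1}{8} \cdot 4 \left(-1\right) - 1} - 144\right) = 539 \left(\sqrt{- \frac{1}{2} - 1} - 144\right) = 539 \left(\sqrt{- \frac{3}{2}} - 144\right) = 539 \left(\frac{i \sqrt{6}}{2} - 144\right) = 539 \left(-144 + \frac{i \sqrt{6}}{2}\right) = -77616 + \frac{539 i \sqrt{6}}{2}$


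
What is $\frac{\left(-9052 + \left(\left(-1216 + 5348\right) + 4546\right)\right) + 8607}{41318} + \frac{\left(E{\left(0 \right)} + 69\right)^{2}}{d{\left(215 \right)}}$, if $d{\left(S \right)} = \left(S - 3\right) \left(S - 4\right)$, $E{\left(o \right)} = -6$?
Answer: $\frac{266134849}{924118388} \approx 0.28799$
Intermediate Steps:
$d{\left(S \right)} = \left(-4 + S\right) \left(-3 + S\right)$ ($d{\left(S \right)} = \left(-3 + S\right) \left(S - 4\right) = \left(-3 + S\right) \left(-4 + S\right) = \left(-4 + S\right) \left(-3 + S\right)$)
$\frac{\left(-9052 + \left(\left(-1216 + 5348\right) + 4546\right)\right) + 8607}{41318} + \frac{\left(E{\left(0 \right)} + 69\right)^{2}}{d{\left(215 \right)}} = \frac{\left(-9052 + \left(\left(-1216 + 5348\right) + 4546\right)\right) + 8607}{41318} + \frac{\left(-6 + 69\right)^{2}}{12 + 215^{2} - 1505} = \left(\left(-9052 + \left(4132 + 4546\right)\right) + 8607\right) \frac{1}{41318} + \frac{63^{2}}{12 + 46225 - 1505} = \left(\left(-9052 + 8678\right) + 8607\right) \frac{1}{41318} + \frac{3969}{44732} = \left(-374 + 8607\right) \frac{1}{41318} + 3969 \cdot \frac{1}{44732} = 8233 \cdot \frac{1}{41318} + \frac{3969}{44732} = \frac{8233}{41318} + \frac{3969}{44732} = \frac{266134849}{924118388}$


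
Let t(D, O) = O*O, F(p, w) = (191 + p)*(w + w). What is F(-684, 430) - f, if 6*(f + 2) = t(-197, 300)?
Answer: -438978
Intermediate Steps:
F(p, w) = 2*w*(191 + p) (F(p, w) = (191 + p)*(2*w) = 2*w*(191 + p))
t(D, O) = O²
f = 14998 (f = -2 + (⅙)*300² = -2 + (⅙)*90000 = -2 + 15000 = 14998)
F(-684, 430) - f = 2*430*(191 - 684) - 1*14998 = 2*430*(-493) - 14998 = -423980 - 14998 = -438978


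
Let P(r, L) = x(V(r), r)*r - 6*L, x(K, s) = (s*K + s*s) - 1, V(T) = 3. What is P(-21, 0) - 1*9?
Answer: -7926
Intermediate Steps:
x(K, s) = -1 + s² + K*s (x(K, s) = (K*s + s²) - 1 = (s² + K*s) - 1 = -1 + s² + K*s)
P(r, L) = -6*L + r*(-1 + r² + 3*r) (P(r, L) = (-1 + r² + 3*r)*r - 6*L = r*(-1 + r² + 3*r) - 6*L = -6*L + r*(-1 + r² + 3*r))
P(-21, 0) - 1*9 = (-6*0 - 21*(-1 + (-21)² + 3*(-21))) - 1*9 = (0 - 21*(-1 + 441 - 63)) - 9 = (0 - 21*377) - 9 = (0 - 7917) - 9 = -7917 - 9 = -7926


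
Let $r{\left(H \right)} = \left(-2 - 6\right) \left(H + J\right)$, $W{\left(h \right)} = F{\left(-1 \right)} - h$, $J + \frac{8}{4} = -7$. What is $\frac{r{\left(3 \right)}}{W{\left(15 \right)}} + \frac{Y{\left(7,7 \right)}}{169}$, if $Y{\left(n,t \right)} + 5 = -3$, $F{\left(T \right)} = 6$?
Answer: $- \frac{2728}{507} \approx -5.3807$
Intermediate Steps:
$J = -9$ ($J = -2 - 7 = -9$)
$Y{\left(n,t \right)} = -8$ ($Y{\left(n,t \right)} = -5 - 3 = -8$)
$W{\left(h \right)} = 6 - h$
$r{\left(H \right)} = 72 - 8 H$ ($r{\left(H \right)} = \left(-2 - 6\right) \left(H - 9\right) = - 8 \left(-9 + H\right) = 72 - 8 H$)
$\frac{r{\left(3 \right)}}{W{\left(15 \right)}} + \frac{Y{\left(7,7 \right)}}{169} = \frac{72 - 24}{6 - 15} - \frac{8}{169} = \frac{48}{-9} - \frac{8}{169} = 48 \left(- \frac{1}{9}\right) - \frac{8}{169} = - \frac{16}{3} - \frac{8}{169} = - \frac{2728}{507}$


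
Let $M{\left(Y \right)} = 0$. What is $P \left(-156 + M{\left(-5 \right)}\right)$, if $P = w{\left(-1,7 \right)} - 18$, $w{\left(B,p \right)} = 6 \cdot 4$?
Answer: $-936$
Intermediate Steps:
$w{\left(B,p \right)} = 24$
$P = 6$ ($P = 24 - 18 = 6$)
$P \left(-156 + M{\left(-5 \right)}\right) = 6 \left(-156 + 0\right) = 6 \left(-156\right) = -936$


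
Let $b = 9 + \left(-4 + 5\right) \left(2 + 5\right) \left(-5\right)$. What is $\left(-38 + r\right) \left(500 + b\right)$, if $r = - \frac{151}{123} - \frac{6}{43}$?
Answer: $- \frac{32897654}{1763} \approx -18660.0$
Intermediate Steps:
$b = -26$ ($b = 9 + 1 \cdot 7 \left(-5\right) = 9 + 7 \left(-5\right) = 9 - 35 = -26$)
$r = - \frac{7231}{5289}$ ($r = \left(-151\right) \frac{1}{123} - \frac{6}{43} = - \frac{151}{123} - \frac{6}{43} = - \frac{7231}{5289} \approx -1.3672$)
$\left(-38 + r\right) \left(500 + b\right) = \left(-38 - \frac{7231}{5289}\right) \left(500 - 26\right) = \left(- \frac{208213}{5289}\right) 474 = - \frac{32897654}{1763}$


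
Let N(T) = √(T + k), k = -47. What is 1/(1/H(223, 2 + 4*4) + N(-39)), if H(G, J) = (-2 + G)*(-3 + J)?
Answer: 3315/945073351 - 10989225*I*√86/945073351 ≈ 3.5077e-6 - 0.10783*I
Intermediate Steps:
N(T) = √(-47 + T) (N(T) = √(T - 47) = √(-47 + T))
H(G, J) = (-3 + J)*(-2 + G)
1/(1/H(223, 2 + 4*4) + N(-39)) = 1/(1/(6 - 3*223 - 2*(2 + 4*4) + 223*(2 + 4*4)) + √(-47 - 39)) = 1/(1/(6 - 669 - 2*(2 + 16) + 223*(2 + 16)) + √(-86)) = 1/(1/(6 - 669 - 2*18 + 223*18) + I*√86) = 1/(1/(6 - 669 - 36 + 4014) + I*√86) = 1/(1/3315 + I*√86)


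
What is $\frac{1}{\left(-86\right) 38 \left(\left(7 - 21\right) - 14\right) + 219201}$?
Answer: $\frac{1}{310705} \approx 3.2185 \cdot 10^{-6}$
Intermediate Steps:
$\frac{1}{\left(-86\right) 38 \left(\left(7 - 21\right) - 14\right) + 219201} = \frac{1}{- 3268 \left(-14 - 14\right) + 219201} = \frac{1}{\left(-3268\right) \left(-28\right) + 219201} = \frac{1}{91504 + 219201} = \frac{1}{310705}$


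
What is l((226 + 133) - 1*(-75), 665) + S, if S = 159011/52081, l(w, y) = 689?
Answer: 36042820/52081 ≈ 692.05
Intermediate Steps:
S = 159011/52081 (S = 159011*(1/52081) = 159011/52081 ≈ 3.0531)
l((226 + 133) - 1*(-75), 665) + S = 689 + 159011/52081 = 36042820/52081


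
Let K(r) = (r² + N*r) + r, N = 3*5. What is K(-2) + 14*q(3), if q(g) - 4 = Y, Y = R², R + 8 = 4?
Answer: 252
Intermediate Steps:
R = -4 (R = -8 + 4 = -4)
N = 15
Y = 16 (Y = (-4)² = 16)
q(g) = 20 (q(g) = 4 + 16 = 20)
K(r) = r² + 16*r (K(r) = (r² + 15*r) + r = r² + 16*r)
K(-2) + 14*q(3) = -2*(16 - 2) + 14*20 = -2*14 + 280 = -28 + 280 = 252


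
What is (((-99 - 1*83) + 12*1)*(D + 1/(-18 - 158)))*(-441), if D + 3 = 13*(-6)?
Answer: -534423645/88 ≈ -6.0730e+6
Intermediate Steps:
D = -81 (D = -3 + 13*(-6) = -3 - 78 = -81)
(((-99 - 1*83) + 12*1)*(D + 1/(-18 - 158)))*(-441) = (((-99 - 1*83) + 12*1)*(-81 + 1/(-18 - 158)))*(-441) = (((-99 - 83) + 12)*(-81 + 1/(-176)))*(-441) = ((-182 + 12)*(-81 - 1/176))*(-441) = -170*(-14257/176)*(-441) = (1211845/88)*(-441) = -534423645/88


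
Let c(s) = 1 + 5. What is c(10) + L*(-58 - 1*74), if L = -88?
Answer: 11622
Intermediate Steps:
c(s) = 6
c(10) + L*(-58 - 1*74) = 6 - 88*(-58 - 1*74) = 6 - 88*(-58 - 74) = 6 - 88*(-132) = 6 + 11616 = 11622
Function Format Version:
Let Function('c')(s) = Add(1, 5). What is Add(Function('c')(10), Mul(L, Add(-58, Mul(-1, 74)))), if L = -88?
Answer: 11622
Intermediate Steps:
Function('c')(s) = 6
Add(Function('c')(10), Mul(L, Add(-58, Mul(-1, 74)))) = Add(6, Mul(-88, Add(-58, Mul(-1, 74)))) = Add(6, Mul(-88, Add(-58, -74))) = Add(6, Mul(-88, -132)) = Add(6, 11616) = 11622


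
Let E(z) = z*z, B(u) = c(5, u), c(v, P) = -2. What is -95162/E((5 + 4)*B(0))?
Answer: -47581/162 ≈ -293.71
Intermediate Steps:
B(u) = -2
E(z) = z**2
-95162/E((5 + 4)*B(0)) = -95162*1/(4*(5 + 4)**2) = -95162/((9*(-2))**2) = -95162/((-18)**2) = -95162/324 = -95162*1/324 = -47581/162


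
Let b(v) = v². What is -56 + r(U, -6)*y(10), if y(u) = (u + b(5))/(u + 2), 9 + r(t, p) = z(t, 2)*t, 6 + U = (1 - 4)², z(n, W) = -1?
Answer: -91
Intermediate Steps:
U = 3 (U = -6 + (1 - 4)² = -6 + (-3)² = -6 + 9 = 3)
r(t, p) = -9 - t
y(u) = (25 + u)/(2 + u) (y(u) = (u + 5²)/(u + 2) = (u + 25)/(2 + u) = (25 + u)/(2 + u))
-56 + r(U, -6)*y(10) = -56 + (-9 - 1*3)*((25 + 10)/(2 + 10)) = -56 + (-9 - 3)*(35/12) = -56 - 35 = -91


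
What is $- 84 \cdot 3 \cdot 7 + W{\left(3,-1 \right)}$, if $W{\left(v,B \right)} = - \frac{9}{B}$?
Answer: $-1755$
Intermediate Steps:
$- 84 \cdot 3 \cdot 7 + W{\left(3,-1 \right)} = - 84 \cdot 3 \cdot 7 - \frac{9}{-1} = \left(-84\right) 21 - -9 = -1764 + 9 = -1755$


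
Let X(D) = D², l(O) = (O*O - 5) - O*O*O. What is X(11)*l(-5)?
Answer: 17545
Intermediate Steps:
l(O) = -5 + O² - O³ (l(O) = (O² - 5) - O²*O = (-5 + O²) - O³ = -5 + O² - O³)
X(11)*l(-5) = 11²*(-5 + (-5)² - 1*(-5)³) = 121*(-5 + 25 - 1*(-125)) = 121*(-5 + 25 + 125) = 121*145 = 17545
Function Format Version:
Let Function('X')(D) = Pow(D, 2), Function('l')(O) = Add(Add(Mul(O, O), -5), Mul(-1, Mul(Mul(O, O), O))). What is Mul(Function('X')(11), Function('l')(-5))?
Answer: 17545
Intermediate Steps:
Function('l')(O) = Add(-5, Pow(O, 2), Mul(-1, Pow(O, 3))) (Function('l')(O) = Add(Add(Pow(O, 2), -5), Mul(-1, Mul(Pow(O, 2), O))) = Add(Add(-5, Pow(O, 2)), Mul(-1, Pow(O, 3))) = Add(-5, Pow(O, 2), Mul(-1, Pow(O, 3))))
Mul(Function('X')(11), Function('l')(-5)) = Mul(Pow(11, 2), Add(-5, Pow(-5, 2), Mul(-1, Pow(-5, 3)))) = Mul(121, Add(-5, 25, Mul(-1, -125))) = Mul(121, Add(-5, 25, 125)) = Mul(121, 145) = 17545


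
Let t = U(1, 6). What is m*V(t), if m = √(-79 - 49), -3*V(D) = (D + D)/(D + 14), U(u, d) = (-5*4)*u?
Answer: -160*I*√2/9 ≈ -25.142*I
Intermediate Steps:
U(u, d) = -20*u
t = -20 (t = -20*1 = -20)
V(D) = -2*D/(3*(14 + D)) (V(D) = -(D + D)/(3*(D + 14)) = -2*D/(3*(14 + D)))
m = 8*I*√2 (m = √(-128) = 8*I*√2 ≈ 11.314*I)
m*V(t) = (8*I*√2)*(-2*(-20)/(42 + 3*(-20))) = (8*I*√2)*(-2*(-20)/(42 - 60)) = (8*I*√2)*(-2*(-20)/(-18)) = (8*I*√2)*(-2*(-20)*(-1/18)) = (8*I*√2)*(-20/9) = -160*I*√2/9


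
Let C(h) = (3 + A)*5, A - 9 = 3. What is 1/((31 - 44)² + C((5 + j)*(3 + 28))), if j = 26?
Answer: 1/244 ≈ 0.0040984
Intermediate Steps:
A = 12 (A = 9 + 3 = 12)
C(h) = 75 (C(h) = (3 + 12)*5 = 15*5 = 75)
1/((31 - 44)² + C((5 + j)*(3 + 28))) = 1/((31 - 44)² + 75) = 1/((-13)² + 75) = 1/(169 + 75) = 1/244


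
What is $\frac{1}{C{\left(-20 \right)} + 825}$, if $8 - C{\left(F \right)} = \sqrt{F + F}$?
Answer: $\frac{833}{693929} + \frac{2 i \sqrt{10}}{693929} \approx 0.0012004 + 9.1141 \cdot 10^{-6} i$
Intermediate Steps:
$C{\left(F \right)} = 8 - \sqrt{2} \sqrt{F}$ ($C{\left(F \right)} = 8 - \sqrt{F + F} = 8 - \sqrt{2 F} = 8 - \sqrt{2} \sqrt{F}$)
$\frac{1}{C{\left(-20 \right)} + 825} = \frac{1}{\left(8 - \sqrt{2} \sqrt{-20}\right) + 825} = \frac{1}{\left(8 - \sqrt{2} \cdot 2 i \sqrt{5}\right) + 825} = \frac{1}{\left(8 - 2 i \sqrt{10}\right) + 825} = \frac{1}{833 - 2 i \sqrt{10}}$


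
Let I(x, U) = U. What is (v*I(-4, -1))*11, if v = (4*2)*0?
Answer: 0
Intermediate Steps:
v = 0 (v = 8*0 = 0)
(v*I(-4, -1))*11 = (0*(-1))*11 = 0*11 = 0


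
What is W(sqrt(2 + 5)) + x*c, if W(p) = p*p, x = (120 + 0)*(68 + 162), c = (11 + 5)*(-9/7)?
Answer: -3974351/7 ≈ -5.6776e+5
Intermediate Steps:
c = -144/7 (c = 16*(-9*1/7) = 16*(-9/7) = -144/7 ≈ -20.571)
x = 27600 (x = 120*230 = 27600)
W(p) = p**2
W(sqrt(2 + 5)) + x*c = (sqrt(2 + 5))**2 + 27600*(-144/7) = (sqrt(7))**2 - 3974400/7 = 7 - 3974400/7 = -3974351/7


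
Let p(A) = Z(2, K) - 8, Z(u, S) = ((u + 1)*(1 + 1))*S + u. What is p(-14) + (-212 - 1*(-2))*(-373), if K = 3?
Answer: 78342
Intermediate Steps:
Z(u, S) = u + S*(2 + 2*u) (Z(u, S) = ((1 + u)*2)*S + u = (2 + 2*u)*S + u = S*(2 + 2*u) + u = u + S*(2 + 2*u))
p(A) = 12 (p(A) = (2 + 2*3 + 2*3*2) - 8 = (2 + 6 + 12) - 8 = 20 - 8 = 12)
p(-14) + (-212 - 1*(-2))*(-373) = 12 + (-212 - 1*(-2))*(-373) = 12 + (-212 + 2)*(-373) = 12 - 210*(-373) = 12 + 78330 = 78342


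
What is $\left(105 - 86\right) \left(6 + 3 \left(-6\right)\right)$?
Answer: $-228$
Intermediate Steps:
$\left(105 - 86\right) \left(6 + 3 \left(-6\right)\right) = 19 \left(6 - 18\right) = 19 \left(-12\right) = -228$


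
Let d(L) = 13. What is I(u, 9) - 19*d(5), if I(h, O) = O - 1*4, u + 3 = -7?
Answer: -242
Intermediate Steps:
u = -10 (u = -3 - 7 = -10)
I(h, O) = -4 + O (I(h, O) = O - 4 = -4 + O)
I(u, 9) - 19*d(5) = (-4 + 9) - 19*13 = 5 - 247 = -242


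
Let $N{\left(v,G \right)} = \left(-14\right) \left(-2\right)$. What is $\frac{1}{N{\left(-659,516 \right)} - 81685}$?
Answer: $- \frac{1}{81657} \approx -1.2246 \cdot 10^{-5}$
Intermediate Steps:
$N{\left(v,G \right)} = 28$
$\frac{1}{N{\left(-659,516 \right)} - 81685} = \frac{1}{28 - 81685} = \frac{1}{-81657} = - \frac{1}{81657}$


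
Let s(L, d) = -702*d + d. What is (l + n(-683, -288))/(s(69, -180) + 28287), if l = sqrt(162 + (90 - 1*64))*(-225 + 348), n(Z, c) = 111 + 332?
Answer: 443/154467 + 82*sqrt(47)/51489 ≈ 0.013786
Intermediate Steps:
s(L, d) = -701*d
n(Z, c) = 443
l = 246*sqrt(47) (l = sqrt(162 + (90 - 64))*123 = sqrt(162 + 26)*123 = sqrt(188)*123 = (2*sqrt(47))*123 = 246*sqrt(47) ≈ 1686.5)
(l + n(-683, -288))/(s(69, -180) + 28287) = (246*sqrt(47) + 443)/(-701*(-180) + 28287) = (443 + 246*sqrt(47))/(126180 + 28287) = (443 + 246*sqrt(47))/154467 = (443 + 246*sqrt(47))*(1/154467) = 443/154467 + 82*sqrt(47)/51489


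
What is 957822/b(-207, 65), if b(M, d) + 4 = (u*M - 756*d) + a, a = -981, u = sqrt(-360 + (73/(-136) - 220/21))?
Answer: -45706308018000/2407049327479 + 132179436*I*sqrt(756563682)/2407049327479 ≈ -18.989 + 1.5104*I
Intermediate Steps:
u = I*sqrt(756563682)/1428 (u = sqrt(-360 + (73*(-1/136) - 220*1/21)) = sqrt(-360 + (-73/136 - 220/21)) = sqrt(-360 - 31453/2856) = sqrt(-1059613/2856) = I*sqrt(756563682)/1428 ≈ 19.262*I)
b(M, d) = -985 - 756*d + I*M*sqrt(756563682)/1428 (b(M, d) = -4 + (((I*sqrt(756563682)/1428)*M - 756*d) - 981) = -4 + ((I*M*sqrt(756563682)/1428 - 756*d) - 981) = -4 + ((-756*d + I*M*sqrt(756563682)/1428) - 981) = -4 + (-981 - 756*d + I*M*sqrt(756563682)/1428) = -985 - 756*d + I*M*sqrt(756563682)/1428)
957822/b(-207, 65) = 957822/(-985 - 756*65 + (1/1428)*I*(-207)*sqrt(756563682)) = 957822/(-985 - 49140 - 69*I*sqrt(756563682)/476) = 957822/(-50125 - 69*I*sqrt(756563682)/476)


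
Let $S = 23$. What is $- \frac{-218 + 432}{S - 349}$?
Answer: $\frac{107}{163} \approx 0.65644$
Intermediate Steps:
$- \frac{-218 + 432}{S - 349} = - \frac{-218 + 432}{23 - 349} = - \frac{214}{-326} = - \frac{214 \left(-1\right)}{326} = \left(-1\right) \left(- \frac{107}{163}\right) = \frac{107}{163}$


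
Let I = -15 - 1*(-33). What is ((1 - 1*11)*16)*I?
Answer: -2880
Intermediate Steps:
I = 18 (I = -15 + 33 = 18)
((1 - 1*11)*16)*I = ((1 - 1*11)*16)*18 = ((1 - 11)*16)*18 = -10*16*18 = -160*18 = -2880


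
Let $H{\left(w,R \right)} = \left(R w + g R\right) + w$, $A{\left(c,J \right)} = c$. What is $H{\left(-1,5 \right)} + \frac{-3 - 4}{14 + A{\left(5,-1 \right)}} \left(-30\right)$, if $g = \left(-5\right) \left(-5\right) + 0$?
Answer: $\frac{2471}{19} \approx 130.05$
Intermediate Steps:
$g = 25$ ($g = 25 + 0 = 25$)
$H{\left(w,R \right)} = w + 25 R + R w$ ($H{\left(w,R \right)} = \left(R w + 25 R\right) + w = \left(25 R + R w\right) + w = w + 25 R + R w$)
$H{\left(-1,5 \right)} + \frac{-3 - 4}{14 + A{\left(5,-1 \right)}} \left(-30\right) = \left(-1 + 25 \cdot 5 + 5 \left(-1\right)\right) + \frac{-3 - 4}{14 + 5} \left(-30\right) = \left(-1 + 125 - 5\right) + - \frac{7}{19} \left(-30\right) = 119 + \left(-7\right) \frac{1}{19} \left(-30\right) = 119 - - \frac{210}{19} = 119 + \frac{210}{19} = \frac{2471}{19}$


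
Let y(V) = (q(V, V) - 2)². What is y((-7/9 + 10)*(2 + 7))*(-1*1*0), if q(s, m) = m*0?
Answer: 0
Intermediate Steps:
q(s, m) = 0
y(V) = 4 (y(V) = (0 - 2)² = (-2)² = 4)
y((-7/9 + 10)*(2 + 7))*(-1*1*0) = 4*(-1*1*0) = 4*(-1*0) = 4*0 = 0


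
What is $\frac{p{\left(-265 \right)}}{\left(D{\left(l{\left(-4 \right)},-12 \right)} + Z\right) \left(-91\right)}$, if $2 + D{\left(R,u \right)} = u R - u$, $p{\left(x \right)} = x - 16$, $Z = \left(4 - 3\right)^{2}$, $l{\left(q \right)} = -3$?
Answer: $\frac{281}{4277} \approx 0.0657$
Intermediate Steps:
$Z = 1$ ($Z = 1^{2} = 1$)
$p{\left(x \right)} = -16 + x$
$D{\left(R,u \right)} = -2 - u + R u$ ($D{\left(R,u \right)} = -2 + \left(u R - u\right) = -2 + \left(R u - u\right) = -2 + \left(- u + R u\right) = -2 - u + R u$)
$\frac{p{\left(-265 \right)}}{\left(D{\left(l{\left(-4 \right)},-12 \right)} + Z\right) \left(-91\right)} = \frac{-16 - 265}{\left(\left(-2 - -12 - -36\right) + 1\right) \left(-91\right)} = - \frac{281}{\left(\left(-2 + 12 + 36\right) + 1\right) \left(-91\right)} = - \frac{281}{\left(46 + 1\right) \left(-91\right)} = - \frac{281}{47 \left(-91\right)} = - \frac{281}{-4277} = \left(-281\right) \left(- \frac{1}{4277}\right) = \frac{281}{4277}$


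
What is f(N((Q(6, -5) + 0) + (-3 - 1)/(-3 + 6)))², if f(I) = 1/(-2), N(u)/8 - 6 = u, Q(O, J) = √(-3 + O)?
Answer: ¼ ≈ 0.25000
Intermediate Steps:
N(u) = 48 + 8*u
f(I) = -½
f(N((Q(6, -5) + 0) + (-3 - 1)/(-3 + 6)))² = (-½)² = ¼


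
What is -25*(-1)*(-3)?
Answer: -75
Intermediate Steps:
-25*(-1)*(-3) = 25*(-3) = -75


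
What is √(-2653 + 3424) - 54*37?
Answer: -1998 + √771 ≈ -1970.2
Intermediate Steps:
√(-2653 + 3424) - 54*37 = √771 - 1998 = -1998 + √771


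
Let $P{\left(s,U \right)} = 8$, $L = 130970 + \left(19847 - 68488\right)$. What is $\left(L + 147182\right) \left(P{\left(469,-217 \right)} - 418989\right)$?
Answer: $-96160748291$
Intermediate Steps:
$L = 82329$ ($L = 130970 - 48641 = 82329$)
$\left(L + 147182\right) \left(P{\left(469,-217 \right)} - 418989\right) = \left(82329 + 147182\right) \left(8 - 418989\right) = 229511 \left(-418981\right) = -96160748291$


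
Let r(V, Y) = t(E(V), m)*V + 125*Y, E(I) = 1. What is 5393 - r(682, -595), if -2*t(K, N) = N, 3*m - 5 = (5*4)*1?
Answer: 247829/3 ≈ 82610.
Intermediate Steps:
m = 25/3 (m = 5/3 + ((5*4)*1)/3 = 5/3 + (20*1)/3 = 5/3 + (⅓)*20 = 5/3 + 20/3 = 25/3 ≈ 8.3333)
t(K, N) = -N/2
r(V, Y) = 125*Y - 25*V/6 (r(V, Y) = (-½*25/3)*V + 125*Y = -25*V/6 + 125*Y = 125*Y - 25*V/6)
5393 - r(682, -595) = 5393 - (125*(-595) - 25/6*682) = 5393 - (-74375 - 8525/3) = 5393 - 1*(-231650/3) = 5393 + 231650/3 = 247829/3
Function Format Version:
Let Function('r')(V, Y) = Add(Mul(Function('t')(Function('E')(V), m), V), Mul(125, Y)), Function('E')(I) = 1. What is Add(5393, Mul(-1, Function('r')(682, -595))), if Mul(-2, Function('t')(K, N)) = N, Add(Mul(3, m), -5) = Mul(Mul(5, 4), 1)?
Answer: Rational(247829, 3) ≈ 82610.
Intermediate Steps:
m = Rational(25, 3) (m = Add(Rational(5, 3), Mul(Rational(1, 3), Mul(Mul(5, 4), 1))) = Add(Rational(5, 3), Mul(Rational(1, 3), Mul(20, 1))) = Add(Rational(5, 3), Mul(Rational(1, 3), 20)) = Add(Rational(5, 3), Rational(20, 3)) = Rational(25, 3) ≈ 8.3333)
Function('t')(K, N) = Mul(Rational(-1, 2), N)
Function('r')(V, Y) = Add(Mul(125, Y), Mul(Rational(-25, 6), V)) (Function('r')(V, Y) = Add(Mul(Mul(Rational(-1, 2), Rational(25, 3)), V), Mul(125, Y)) = Add(Mul(Rational(-25, 6), V), Mul(125, Y)) = Add(Mul(125, Y), Mul(Rational(-25, 6), V)))
Add(5393, Mul(-1, Function('r')(682, -595))) = Add(5393, Mul(-1, Add(Mul(125, -595), Mul(Rational(-25, 6), 682)))) = Add(5393, Mul(-1, Add(-74375, Rational(-8525, 3)))) = Add(5393, Mul(-1, Rational(-231650, 3))) = Add(5393, Rational(231650, 3)) = Rational(247829, 3)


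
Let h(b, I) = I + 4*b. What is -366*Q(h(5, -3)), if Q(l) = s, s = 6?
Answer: -2196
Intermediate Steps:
Q(l) = 6
-366*Q(h(5, -3)) = -366*6 = -2196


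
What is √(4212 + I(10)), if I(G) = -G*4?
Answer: 2*√1043 ≈ 64.591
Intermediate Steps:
I(G) = -4*G
√(4212 + I(10)) = √(4212 - 4*10) = √(4212 - 40) = √4172 = 2*√1043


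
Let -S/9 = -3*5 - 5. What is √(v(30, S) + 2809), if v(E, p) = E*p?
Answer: √8209 ≈ 90.604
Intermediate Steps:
S = 180 (S = -9*(-3*5 - 5) = -9*(-15 - 5) = -9*(-20) = 180)
√(v(30, S) + 2809) = √(30*180 + 2809) = √(5400 + 2809) = √8209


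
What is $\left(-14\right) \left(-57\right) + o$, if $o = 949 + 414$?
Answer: $2161$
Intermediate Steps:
$o = 1363$
$\left(-14\right) \left(-57\right) + o = \left(-14\right) \left(-57\right) + 1363 = 798 + 1363 = 2161$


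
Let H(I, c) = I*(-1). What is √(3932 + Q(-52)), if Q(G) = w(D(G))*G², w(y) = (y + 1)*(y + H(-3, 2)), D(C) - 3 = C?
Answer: 2*√1493591 ≈ 2444.3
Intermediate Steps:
H(I, c) = -I
D(C) = 3 + C
w(y) = (1 + y)*(3 + y) (w(y) = (y + 1)*(y - 1*(-3)) = (1 + y)*(y + 3) = (1 + y)*(3 + y))
Q(G) = G²*(15 + (3 + G)² + 4*G) (Q(G) = (3 + (3 + G)² + 4*(3 + G))*G² = (3 + (3 + G)² + (12 + 4*G))*G² = (15 + (3 + G)² + 4*G)*G² = G²*(15 + (3 + G)² + 4*G))
√(3932 + Q(-52)) = √(3932 + (-52)²*(24 + (-52)² + 10*(-52))) = √(3932 + 2704*(24 + 2704 - 520)) = √(3932 + 2704*2208) = √(3932 + 5970432) = √5974364 = 2*√1493591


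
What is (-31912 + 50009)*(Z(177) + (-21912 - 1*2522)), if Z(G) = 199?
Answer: -438580795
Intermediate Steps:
(-31912 + 50009)*(Z(177) + (-21912 - 1*2522)) = (-31912 + 50009)*(199 + (-21912 - 1*2522)) = 18097*(199 + (-21912 - 2522)) = 18097*(199 - 24434) = 18097*(-24235) = -438580795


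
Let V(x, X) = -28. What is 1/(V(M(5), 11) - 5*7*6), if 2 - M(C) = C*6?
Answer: -1/238 ≈ -0.0042017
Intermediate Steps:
M(C) = 2 - 6*C (M(C) = 2 - C*6 = 2 - 6*C)
1/(V(M(5), 11) - 5*7*6) = 1/(-28 - 5*7*6) = 1/(-28 - 35*6) = 1/(-28 - 210) = 1/(-238) = -1/238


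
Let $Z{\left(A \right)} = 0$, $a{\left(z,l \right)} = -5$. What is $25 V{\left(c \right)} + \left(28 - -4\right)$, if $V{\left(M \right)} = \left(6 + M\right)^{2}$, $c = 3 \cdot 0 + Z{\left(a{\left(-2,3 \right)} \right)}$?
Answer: $932$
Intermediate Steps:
$c = 0$ ($c = 3 \cdot 0 + 0 = 0 + 0 = 0$)
$25 V{\left(c \right)} + \left(28 - -4\right) = 25 \left(6 + 0\right)^{2} + \left(28 - -4\right) = 25 \cdot 6^{2} + \left(28 + 4\right) = 25 \cdot 36 + 32 = 900 + 32 = 932$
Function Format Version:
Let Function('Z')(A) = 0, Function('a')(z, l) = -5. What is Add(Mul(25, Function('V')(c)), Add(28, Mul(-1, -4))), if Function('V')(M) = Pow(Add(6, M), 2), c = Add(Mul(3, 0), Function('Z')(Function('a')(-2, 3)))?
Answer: 932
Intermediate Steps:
c = 0 (c = Add(Mul(3, 0), 0) = Add(0, 0) = 0)
Add(Mul(25, Function('V')(c)), Add(28, Mul(-1, -4))) = Add(Mul(25, Pow(Add(6, 0), 2)), Add(28, Mul(-1, -4))) = Add(Mul(25, Pow(6, 2)), Add(28, 4)) = Add(Mul(25, 36), 32) = Add(900, 32) = 932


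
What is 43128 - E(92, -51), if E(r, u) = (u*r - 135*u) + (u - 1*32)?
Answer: 41018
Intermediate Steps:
E(r, u) = -32 - 134*u + r*u (E(r, u) = (r*u - 135*u) + (u - 32) = (-135*u + r*u) + (-32 + u) = -32 - 134*u + r*u)
43128 - E(92, -51) = 43128 - (-32 - 134*(-51) + 92*(-51)) = 43128 - (-32 + 6834 - 4692) = 43128 - 1*2110 = 43128 - 2110 = 41018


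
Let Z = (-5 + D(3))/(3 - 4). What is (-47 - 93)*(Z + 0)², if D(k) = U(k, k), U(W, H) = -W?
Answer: -8960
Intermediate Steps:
D(k) = -k
Z = 8 (Z = (-5 - 1*3)/(3 - 4) = (-5 - 3)/(-1) = -8*(-1) = 8)
(-47 - 93)*(Z + 0)² = (-47 - 93)*(8 + 0)² = -140*8² = -140*64 = -8960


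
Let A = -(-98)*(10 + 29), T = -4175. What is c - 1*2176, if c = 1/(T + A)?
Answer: -768129/353 ≈ -2176.0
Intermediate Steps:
A = 3822 (A = -(-98)*39 = -7*(-546) = 3822)
c = -1/353 (c = 1/(-4175 + 3822) = 1/(-353) = -1/353 ≈ -0.0028329)
c - 1*2176 = -1/353 - 1*2176 = -1/353 - 2176 = -768129/353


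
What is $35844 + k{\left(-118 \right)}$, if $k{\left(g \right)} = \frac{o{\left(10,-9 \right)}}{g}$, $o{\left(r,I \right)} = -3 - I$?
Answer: $\frac{2114793}{59} \approx 35844.0$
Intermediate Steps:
$k{\left(g \right)} = \frac{6}{g}$ ($k{\left(g \right)} = \frac{-3 - -9}{g} = \frac{-3 + 9}{g} = \frac{6}{g}$)
$35844 + k{\left(-118 \right)} = 35844 + \frac{6}{-118} = 35844 + 6 \left(- \frac{1}{118}\right) = 35844 - \frac{3}{59} = \frac{2114793}{59}$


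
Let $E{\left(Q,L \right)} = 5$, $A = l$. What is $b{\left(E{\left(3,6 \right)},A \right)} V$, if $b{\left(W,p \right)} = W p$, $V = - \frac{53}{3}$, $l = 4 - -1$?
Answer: $- \frac{1325}{3} \approx -441.67$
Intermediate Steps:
$l = 5$ ($l = 4 + 1 = 5$)
$A = 5$
$V = - \frac{53}{3}$ ($V = \left(-53\right) \frac{1}{3} = - \frac{53}{3} \approx -17.667$)
$b{\left(E{\left(3,6 \right)},A \right)} V = 5 \cdot 5 \left(- \frac{53}{3}\right) = 25 \left(- \frac{53}{3}\right) = - \frac{1325}{3}$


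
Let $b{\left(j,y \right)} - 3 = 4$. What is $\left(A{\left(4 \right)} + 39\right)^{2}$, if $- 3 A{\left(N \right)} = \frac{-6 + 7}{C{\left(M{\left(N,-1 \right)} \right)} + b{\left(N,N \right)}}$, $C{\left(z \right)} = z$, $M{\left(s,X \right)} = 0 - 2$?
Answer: $\frac{341056}{225} \approx 1515.8$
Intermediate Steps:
$M{\left(s,X \right)} = -2$ ($M{\left(s,X \right)} = 0 - 2 = -2$)
$b{\left(j,y \right)} = 7$ ($b{\left(j,y \right)} = 3 + 4 = 7$)
$A{\left(N \right)} = - \frac{1}{15}$ ($A{\left(N \right)} = - \frac{\left(-6 + 7\right) \frac{1}{-2 + 7}}{3} = - \frac{1 \cdot \frac{1}{5}}{3} = \left(- \frac{1}{3}\right) \frac{1}{5} = - \frac{1}{15}$)
$\left(A{\left(4 \right)} + 39\right)^{2} = \left(- \frac{1}{15} + 39\right)^{2} = \left(\frac{584}{15}\right)^{2} = \frac{341056}{225}$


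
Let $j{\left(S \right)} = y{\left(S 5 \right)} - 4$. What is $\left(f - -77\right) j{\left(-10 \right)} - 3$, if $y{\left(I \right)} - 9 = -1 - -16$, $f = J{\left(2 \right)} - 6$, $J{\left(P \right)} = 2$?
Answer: $1457$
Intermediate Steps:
$f = -4$ ($f = 2 - 6 = -4$)
$y{\left(I \right)} = 24$ ($y{\left(I \right)} = 9 - -15 = 9 + \left(-1 + 16\right) = 9 + 15 = 24$)
$j{\left(S \right)} = 20$ ($j{\left(S \right)} = 24 - 4 = 20$)
$\left(f - -77\right) j{\left(-10 \right)} - 3 = \left(-4 - -77\right) 20 - 3 = \left(-4 + 77\right) 20 - 3 = 73 \cdot 20 - 3 = 1460 - 3 = 1457$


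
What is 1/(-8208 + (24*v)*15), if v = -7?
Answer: -1/10728 ≈ -9.3214e-5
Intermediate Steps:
1/(-8208 + (24*v)*15) = 1/(-8208 + (24*(-7))*15) = 1/(-8208 - 168*15) = 1/(-8208 - 2520) = 1/(-10728) = -1/10728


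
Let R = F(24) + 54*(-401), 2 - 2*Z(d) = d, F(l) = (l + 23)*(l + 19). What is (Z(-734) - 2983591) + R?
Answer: -3002856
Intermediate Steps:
F(l) = (19 + l)*(23 + l) (F(l) = (23 + l)*(19 + l) = (19 + l)*(23 + l))
Z(d) = 1 - d/2
R = -19633 (R = (437 + 24**2 + 42*24) + 54*(-401) = (437 + 576 + 1008) - 21654 = 2021 - 21654 = -19633)
(Z(-734) - 2983591) + R = ((1 - 1/2*(-734)) - 2983591) - 19633 = ((1 + 367) - 2983591) - 19633 = (368 - 2983591) - 19633 = -2983223 - 19633 = -3002856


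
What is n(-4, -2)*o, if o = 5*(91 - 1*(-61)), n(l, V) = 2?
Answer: 1520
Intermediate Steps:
o = 760 (o = 5*(91 + 61) = 5*152 = 760)
n(-4, -2)*o = 2*760 = 1520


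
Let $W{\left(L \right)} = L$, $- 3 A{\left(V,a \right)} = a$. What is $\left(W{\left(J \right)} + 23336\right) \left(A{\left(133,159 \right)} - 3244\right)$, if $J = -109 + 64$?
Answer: $-76790427$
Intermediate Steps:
$J = -45$
$A{\left(V,a \right)} = - \frac{a}{3}$
$\left(W{\left(J \right)} + 23336\right) \left(A{\left(133,159 \right)} - 3244\right) = \left(-45 + 23336\right) \left(\left(- \frac{1}{3}\right) 159 - 3244\right) = 23291 \left(-53 - 3244\right) = 23291 \left(-3297\right) = -76790427$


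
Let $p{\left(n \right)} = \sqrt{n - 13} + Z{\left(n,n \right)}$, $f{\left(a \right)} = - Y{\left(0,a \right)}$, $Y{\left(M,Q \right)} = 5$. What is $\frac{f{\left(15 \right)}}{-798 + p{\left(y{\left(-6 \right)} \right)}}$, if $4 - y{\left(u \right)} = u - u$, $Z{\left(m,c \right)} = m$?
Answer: $\frac{794}{126089} + \frac{3 i}{126089} \approx 0.0062971 + 2.3793 \cdot 10^{-5} i$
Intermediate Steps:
$f{\left(a \right)} = -5$ ($f{\left(a \right)} = \left(-1\right) 5 = -5$)
$y{\left(u \right)} = 4$ ($y{\left(u \right)} = 4 - \left(u - u\right) = 4 - 0 = 4 + 0 = 4$)
$p{\left(n \right)} = n + \sqrt{-13 + n}$ ($p{\left(n \right)} = \sqrt{n - 13} + n = \sqrt{-13 + n} + n = n + \sqrt{-13 + n}$)
$\frac{f{\left(15 \right)}}{-798 + p{\left(y{\left(-6 \right)} \right)}} = - \frac{5}{-798 + \left(4 + \sqrt{-13 + 4}\right)} = - \frac{5}{-798 + \left(4 + \sqrt{-9}\right)} = - \frac{5}{-798 + \left(4 + 3 i\right)} = - \frac{5}{-794 + 3 i} = - 5 \frac{-794 - 3 i}{630445} = - \frac{-794 - 3 i}{126089}$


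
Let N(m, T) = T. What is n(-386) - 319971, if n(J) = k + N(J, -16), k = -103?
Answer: -320090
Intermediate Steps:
n(J) = -119 (n(J) = -103 - 16 = -119)
n(-386) - 319971 = -119 - 319971 = -320090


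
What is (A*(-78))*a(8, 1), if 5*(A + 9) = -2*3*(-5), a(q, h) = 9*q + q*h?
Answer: 18720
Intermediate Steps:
a(q, h) = 9*q + h*q
A = -3 (A = -9 + (-2*3*(-5))/5 = -9 + (-6*(-5))/5 = -9 + (⅕)*30 = -9 + 6 = -3)
(A*(-78))*a(8, 1) = (-3*(-78))*(8*(9 + 1)) = 234*(8*10) = 234*80 = 18720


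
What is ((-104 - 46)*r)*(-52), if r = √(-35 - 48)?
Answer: 7800*I*√83 ≈ 71061.0*I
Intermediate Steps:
r = I*√83 (r = √(-83) = I*√83 ≈ 9.1104*I)
((-104 - 46)*r)*(-52) = ((-104 - 46)*(I*√83))*(-52) = -150*I*√83*(-52) = 7800*I*√83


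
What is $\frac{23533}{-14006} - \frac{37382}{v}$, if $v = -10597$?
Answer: $\frac{274193091}{148421582} \approx 1.8474$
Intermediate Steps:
$\frac{23533}{-14006} - \frac{37382}{v} = \frac{23533}{-14006} - \frac{37382}{-10597} = 23533 \left(- \frac{1}{14006}\right) - - \frac{37382}{10597} = - \frac{23533}{14006} + \frac{37382}{10597} = \frac{274193091}{148421582}$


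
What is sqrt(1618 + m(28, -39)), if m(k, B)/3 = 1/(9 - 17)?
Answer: sqrt(25882)/4 ≈ 40.220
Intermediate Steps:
m(k, B) = -3/8 (m(k, B) = 3/(9 - 17) = 3/(-8) = 3*(-1/8) = -3/8)
sqrt(1618 + m(28, -39)) = sqrt(1618 - 3/8) = sqrt(12941/8) = sqrt(25882)/4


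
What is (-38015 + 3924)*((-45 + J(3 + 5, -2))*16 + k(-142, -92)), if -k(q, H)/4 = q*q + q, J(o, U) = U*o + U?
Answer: 2764643736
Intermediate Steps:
J(o, U) = U + U*o
k(q, H) = -4*q - 4*q² (k(q, H) = -4*(q*q + q) = -4*(q² + q) = -4*(q + q²) = -4*q - 4*q²)
(-38015 + 3924)*((-45 + J(3 + 5, -2))*16 + k(-142, -92)) = (-38015 + 3924)*((-45 - 2*(1 + (3 + 5)))*16 - 4*(-142)*(1 - 142)) = -34091*((-45 - 2*(1 + 8))*16 - 4*(-142)*(-141)) = -34091*((-45 - 2*9)*16 - 80088) = -34091*((-45 - 18)*16 - 80088) = -34091*(-63*16 - 80088) = -34091*(-1008 - 80088) = -34091*(-81096) = 2764643736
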